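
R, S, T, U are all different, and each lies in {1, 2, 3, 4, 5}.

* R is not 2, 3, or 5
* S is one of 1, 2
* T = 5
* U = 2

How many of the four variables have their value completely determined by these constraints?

4

T must be 5 (only option left).
U has just one choice, so U = 2. Strike 2 from S.
That leaves S = 1. Strike 1 from R.
R's domain is down to {4}, so R = 4.
Every variable is fixed: R=4, S=1, T=5, U=2. That makes 4.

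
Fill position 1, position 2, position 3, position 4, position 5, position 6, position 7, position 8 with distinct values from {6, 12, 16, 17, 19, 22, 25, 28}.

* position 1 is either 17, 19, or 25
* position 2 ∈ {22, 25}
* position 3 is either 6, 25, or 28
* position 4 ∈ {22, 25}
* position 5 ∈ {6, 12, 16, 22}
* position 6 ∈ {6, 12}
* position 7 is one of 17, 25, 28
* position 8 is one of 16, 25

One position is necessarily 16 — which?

The 8 variables together cover exactly {6, 12, 16, 17, 19, 22, 25, 28} — 8 values for 8 variables — and 19 appears only in position 1's list, so position 1 = 19.
Among the 7 still-open variables, 17 fits only position 7 (and all 7 values in {6, 12, 16, 17, 22, 25, 28} must be used), so position 7 = 17.
The 6 still-open variables draw from only 6 values {6, 12, 16, 22, 25, 28}, so each is used; only position 3 can be 28, hence position 3 = 28.
position 2 and position 4 between them cover only {22, 25} — a naked pair. Remove those values from position 5, position 8.
So 16 goes to position 8.

position 8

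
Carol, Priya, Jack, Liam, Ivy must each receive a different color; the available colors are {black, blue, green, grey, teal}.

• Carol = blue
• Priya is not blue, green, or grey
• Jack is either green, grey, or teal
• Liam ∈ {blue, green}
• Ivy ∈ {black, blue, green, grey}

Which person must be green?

Liam

Carol's domain is down to {blue}, so Carol = blue. So Liam, Ivy can't be blue.
So green goes to Liam.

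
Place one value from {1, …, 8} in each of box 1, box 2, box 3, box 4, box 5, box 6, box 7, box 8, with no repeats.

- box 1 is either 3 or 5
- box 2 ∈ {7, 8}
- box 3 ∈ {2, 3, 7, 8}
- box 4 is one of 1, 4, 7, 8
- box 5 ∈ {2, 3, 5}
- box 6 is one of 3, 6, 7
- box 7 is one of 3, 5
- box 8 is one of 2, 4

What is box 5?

The 8 variables together cover exactly {1, 2, 3, 4, 5, 6, 7, 8} — 8 values for 8 variables — and 1 appears only in box 4's list, so box 4 = 1.
Among the 7 still-open variables, 4 fits only box 8 (and all 7 values in {2, 3, 4, 5, 6, 7, 8} must be used), so box 8 = 4.
Among the 6 still-open variables, 6 fits only box 6 (and all 6 values in {2, 3, 5, 6, 7, 8} must be used), so box 6 = 6.
box 1 and box 7 between them cover only {3, 5} — a naked pair. Remove those values from box 3, box 5.
So box 5 = 2.

2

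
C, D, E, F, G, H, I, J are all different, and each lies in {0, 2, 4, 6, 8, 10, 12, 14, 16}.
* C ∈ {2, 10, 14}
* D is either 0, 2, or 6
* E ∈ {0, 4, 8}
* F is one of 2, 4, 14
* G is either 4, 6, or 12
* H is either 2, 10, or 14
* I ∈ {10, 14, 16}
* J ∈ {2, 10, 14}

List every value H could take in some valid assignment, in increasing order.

2, 10, 14

C, H, J share exactly the 3 values {2, 10, 14}; by pigeonhole those values go to them, so strike 2, 10, 14 from D, F, I.
That leaves F = 4. Strike 4 from E, G.
I must be 16 (only option left).
No further eliminations apply; H can still be any of 2, 10, 14.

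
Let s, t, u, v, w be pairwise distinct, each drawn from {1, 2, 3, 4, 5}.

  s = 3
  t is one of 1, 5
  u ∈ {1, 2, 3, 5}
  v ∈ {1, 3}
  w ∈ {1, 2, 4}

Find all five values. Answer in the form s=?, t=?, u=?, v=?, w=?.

s=3, t=5, u=2, v=1, w=4

s's domain is down to {3}, so s = 3. Eliminate 3 elsewhere: u, v.
v's domain is down to {1}, so v = 1. So t, u, w can't be 1.
t must be 5 (only option left). Eliminate 5 elsewhere: u.
u's domain is down to {2}, so u = 2. Eliminate 2 elsewhere: w.
w's domain is down to {4}, so w = 4.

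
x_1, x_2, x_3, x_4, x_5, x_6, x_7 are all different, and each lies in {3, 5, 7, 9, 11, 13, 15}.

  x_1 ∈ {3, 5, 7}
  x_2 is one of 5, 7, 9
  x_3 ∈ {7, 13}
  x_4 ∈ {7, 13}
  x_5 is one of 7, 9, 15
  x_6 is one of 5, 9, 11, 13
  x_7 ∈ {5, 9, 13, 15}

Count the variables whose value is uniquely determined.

2

The 7 variables together cover exactly {3, 5, 7, 9, 11, 13, 15} — 7 values for 7 variables — and 3 appears only in x_1's list, so x_1 = 3.
The 6 still-open variables draw from only 6 values {5, 7, 9, 11, 13, 15}, so each is used; only x_6 can be 11, hence x_6 = 11.
x_3 and x_4 between them cover only {7, 13} — a naked pair. Remove those values from x_2, x_5, x_7.
Determined: x_1=3, x_6=11. The other variables each still have more than one consistent value. That makes 2.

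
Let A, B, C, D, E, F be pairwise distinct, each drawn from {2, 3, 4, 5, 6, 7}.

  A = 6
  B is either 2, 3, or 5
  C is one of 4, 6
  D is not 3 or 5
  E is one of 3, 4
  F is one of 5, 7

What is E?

A has just one choice, so A = 6. Strike 6 from C, D.
C must be 4 (only option left). Eliminate 4 elsewhere: D, E.
So E = 3.

3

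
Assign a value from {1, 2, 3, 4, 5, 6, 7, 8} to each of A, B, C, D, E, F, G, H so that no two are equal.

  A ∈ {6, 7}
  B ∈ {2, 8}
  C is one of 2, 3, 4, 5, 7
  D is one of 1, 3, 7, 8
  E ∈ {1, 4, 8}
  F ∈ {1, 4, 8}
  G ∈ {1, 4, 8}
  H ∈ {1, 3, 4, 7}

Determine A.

The 8 variables draw from only 8 values {1, 2, 3, 4, 5, 6, 7, 8}, so each is used; only C can be 5, hence C = 5.
The 7 still-open variables draw from only 7 values {1, 2, 3, 4, 6, 7, 8}, so each is used; only B can be 2, hence B = 2.
Among the 6 still-open variables, 6 fits only A (and all 6 values in {1, 3, 4, 6, 7, 8} must be used), so A = 6.

6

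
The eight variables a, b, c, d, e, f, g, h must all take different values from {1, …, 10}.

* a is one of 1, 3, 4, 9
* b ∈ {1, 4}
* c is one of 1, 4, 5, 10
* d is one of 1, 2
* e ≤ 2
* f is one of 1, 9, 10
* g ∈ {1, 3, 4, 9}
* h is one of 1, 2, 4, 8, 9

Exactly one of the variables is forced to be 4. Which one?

Among the 8 variables, 5 fits only c (and all 8 values in {1, 2, 3, 4, 5, 8, 9, 10} must be used), so c = 5.
The 7 still-open variables together cover exactly {1, 2, 3, 4, 8, 9, 10} — 7 values for 7 variables — and 8 appears only in h's list, so h = 8.
The 6 still-open variables together cover exactly {1, 2, 3, 4, 9, 10} — 6 values for 6 variables — and 10 appears only in f's list, so f = 10.
The 2 variables d and e are confined to {1, 2}, which locks those values in; drop them from a, b, g.
So 4 goes to b.

b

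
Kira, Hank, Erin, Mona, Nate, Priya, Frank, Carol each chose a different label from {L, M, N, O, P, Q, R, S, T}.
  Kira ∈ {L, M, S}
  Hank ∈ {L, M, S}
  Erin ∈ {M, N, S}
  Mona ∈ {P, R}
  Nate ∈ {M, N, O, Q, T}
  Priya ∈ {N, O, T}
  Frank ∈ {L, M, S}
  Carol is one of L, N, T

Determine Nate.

Kira, Hank, Frank between them cover only {L, M, S} — a naked triple. Remove those values from Erin, Nate, Carol.
That leaves Erin = N. Strike N from Nate, Priya, Carol.
Carol's domain is down to {T}, so Carol = T. So Nate, Priya can't be T.
That leaves Priya = O. Remove O from Nate.
So Nate = Q.

Q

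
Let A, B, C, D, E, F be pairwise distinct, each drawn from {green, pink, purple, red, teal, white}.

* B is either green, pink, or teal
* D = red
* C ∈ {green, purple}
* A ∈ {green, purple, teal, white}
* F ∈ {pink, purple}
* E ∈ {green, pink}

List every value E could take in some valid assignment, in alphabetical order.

D must be red (only option left).
Among the 5 still-open variables, white fits only A (and all 5 values in {green, pink, purple, teal, white} must be used), so A = white.
The 4 still-open variables draw from only 4 values {green, pink, purple, teal}, so each is used; only B can be teal, hence B = teal.
No further eliminations apply; E can still be any of green, pink.

green, pink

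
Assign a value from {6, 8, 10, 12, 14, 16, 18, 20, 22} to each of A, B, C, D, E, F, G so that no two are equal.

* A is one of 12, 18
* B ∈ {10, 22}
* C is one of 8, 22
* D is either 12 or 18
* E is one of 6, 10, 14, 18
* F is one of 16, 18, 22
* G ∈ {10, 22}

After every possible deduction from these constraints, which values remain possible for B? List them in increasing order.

The 2 variables A and D are confined to {12, 18}, which locks those values in; drop them from E, F.
B and G share exactly the 2 values {10, 22}; by pigeonhole those values go to them, so strike 10, 22 from C, E, F.
C's domain is down to {8}, so C = 8.
That leaves F = 16.
No further eliminations apply; B can still be any of 10, 22.

10, 22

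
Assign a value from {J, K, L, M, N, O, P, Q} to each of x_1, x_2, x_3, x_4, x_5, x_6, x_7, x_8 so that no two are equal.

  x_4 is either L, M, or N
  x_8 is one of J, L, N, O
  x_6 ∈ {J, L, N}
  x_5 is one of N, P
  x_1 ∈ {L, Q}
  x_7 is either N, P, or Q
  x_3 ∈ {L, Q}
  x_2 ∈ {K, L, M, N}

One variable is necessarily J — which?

The 8 variables draw from only 8 values {J, K, L, M, N, O, P, Q}, so each is used; only x_2 can be K, hence x_2 = K.
The 7 still-open variables draw from only 7 values {J, L, M, N, O, P, Q}, so each is used; only x_4 can be M, hence x_4 = M.
The 6 still-open variables draw from only 6 values {J, L, N, O, P, Q}, so each is used; only x_8 can be O, hence x_8 = O.
Among the 5 still-open variables, J fits only x_6 (and all 5 values in {J, L, N, P, Q} must be used), so x_6 = J.

x_6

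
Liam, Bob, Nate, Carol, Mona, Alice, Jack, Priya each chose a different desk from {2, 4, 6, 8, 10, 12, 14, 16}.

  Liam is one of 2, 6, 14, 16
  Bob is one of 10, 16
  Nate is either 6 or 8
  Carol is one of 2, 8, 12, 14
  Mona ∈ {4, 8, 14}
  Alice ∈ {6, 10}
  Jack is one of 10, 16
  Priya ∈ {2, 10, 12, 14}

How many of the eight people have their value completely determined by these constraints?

Among the 8 variables, 4 fits only Mona (and all 8 values in {2, 4, 6, 8, 10, 12, 14, 16} must be used), so Mona = 4.
The 2 variables Bob and Jack are confined to {10, 16}, which locks those values in; drop them from Liam, Alice, Priya.
Alice has just one choice, so Alice = 6. So Liam, Nate can't be 6.
Nate must be 8 (only option left). Remove 8 from Carol.
Determined: Nate=8, Mona=4, Alice=6. The other people each still have more than one consistent value. That makes 3.

3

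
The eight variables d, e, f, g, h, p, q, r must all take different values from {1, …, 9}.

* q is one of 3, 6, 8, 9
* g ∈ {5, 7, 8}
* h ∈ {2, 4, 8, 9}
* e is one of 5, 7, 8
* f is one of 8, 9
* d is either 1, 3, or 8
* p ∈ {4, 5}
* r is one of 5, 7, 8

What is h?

e, g, r between them cover only {5, 7, 8} — a naked triple. Remove those values from d, f, h, p, q.
f has just one choice, so f = 9. So h, q can't be 9.
p must be 4 (only option left). So h can't be 4.
So h = 2.

2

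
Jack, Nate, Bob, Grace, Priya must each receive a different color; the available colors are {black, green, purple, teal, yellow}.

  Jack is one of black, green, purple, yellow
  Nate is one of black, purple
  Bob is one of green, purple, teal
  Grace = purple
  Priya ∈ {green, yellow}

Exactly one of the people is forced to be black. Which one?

Grace has just one choice, so Grace = purple. Remove purple from Jack, Nate, Bob.
So black goes to Nate.

Nate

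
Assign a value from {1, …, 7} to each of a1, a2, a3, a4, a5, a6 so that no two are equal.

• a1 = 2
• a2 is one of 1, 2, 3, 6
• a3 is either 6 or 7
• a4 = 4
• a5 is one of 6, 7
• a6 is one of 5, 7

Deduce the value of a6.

5

a1 has just one choice, so a1 = 2. Remove 2 from a2.
a4's domain is down to {4}, so a4 = 4.
a3 and a5 between them cover only {6, 7} — a naked pair. Remove those values from a2, a6.
So a6 = 5.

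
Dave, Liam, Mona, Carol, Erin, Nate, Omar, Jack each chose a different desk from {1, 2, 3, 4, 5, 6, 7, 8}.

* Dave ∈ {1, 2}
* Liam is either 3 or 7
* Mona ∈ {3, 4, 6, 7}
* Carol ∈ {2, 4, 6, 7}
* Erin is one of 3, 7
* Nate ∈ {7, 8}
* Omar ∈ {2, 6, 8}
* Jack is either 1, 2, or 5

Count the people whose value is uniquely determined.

3

The 8 variables draw from only 8 values {1, 2, 3, 4, 5, 6, 7, 8}, so each is used; only Jack can be 5, hence Jack = 5.
The 7 still-open variables together cover exactly {1, 2, 3, 4, 6, 7, 8} — 7 values for 7 variables — and 1 appears only in Dave's list, so Dave = 1.
Liam and Erin between them cover only {3, 7} — a naked pair. Remove those values from Mona, Carol, Nate.
Nate's domain is down to {8}, so Nate = 8. Remove 8 from Omar.
Determined: Dave=1, Nate=8, Jack=5. The other people each still have more than one consistent value. That makes 3.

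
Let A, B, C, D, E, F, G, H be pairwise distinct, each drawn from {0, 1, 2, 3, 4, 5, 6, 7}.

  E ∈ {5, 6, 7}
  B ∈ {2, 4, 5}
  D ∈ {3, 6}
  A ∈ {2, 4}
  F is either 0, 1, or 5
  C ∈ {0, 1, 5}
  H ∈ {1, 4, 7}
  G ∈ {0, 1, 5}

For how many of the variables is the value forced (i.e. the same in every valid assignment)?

The 8 variables draw from only 8 values {0, 1, 2, 3, 4, 5, 6, 7}, so each is used; only D can be 3, hence D = 3.
The 7 still-open variables together cover exactly {0, 1, 2, 4, 5, 6, 7} — 7 values for 7 variables — and 6 appears only in E's list, so E = 6.
The 6 still-open variables together cover exactly {0, 1, 2, 4, 5, 7} — 6 values for 6 variables — and 7 appears only in H's list, so H = 7.
C, F, G between them cover only {0, 1, 5} — a naked triple. Remove those values from B.
Determined: D=3, E=6, H=7. The other variables each still have more than one consistent value. That makes 3.

3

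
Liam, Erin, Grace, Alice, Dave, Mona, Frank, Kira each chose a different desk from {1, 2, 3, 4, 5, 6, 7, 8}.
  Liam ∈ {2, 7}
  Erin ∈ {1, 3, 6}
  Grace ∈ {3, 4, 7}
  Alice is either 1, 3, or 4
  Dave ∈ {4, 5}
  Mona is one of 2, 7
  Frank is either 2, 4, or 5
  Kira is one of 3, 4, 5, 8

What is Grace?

3

The 8 variables draw from only 8 values {1, 2, 3, 4, 5, 6, 7, 8}, so each is used; only Erin can be 6, hence Erin = 6.
The 7 still-open variables together cover exactly {1, 2, 3, 4, 5, 7, 8} — 7 values for 7 variables — and 1 appears only in Alice's list, so Alice = 1.
The 6 still-open variables draw from only 6 values {2, 3, 4, 5, 7, 8}, so each is used; only Kira can be 8, hence Kira = 8.
The 5 still-open variables together cover exactly {2, 3, 4, 5, 7} — 5 values for 5 variables — and 3 appears only in Grace's list, so Grace = 3.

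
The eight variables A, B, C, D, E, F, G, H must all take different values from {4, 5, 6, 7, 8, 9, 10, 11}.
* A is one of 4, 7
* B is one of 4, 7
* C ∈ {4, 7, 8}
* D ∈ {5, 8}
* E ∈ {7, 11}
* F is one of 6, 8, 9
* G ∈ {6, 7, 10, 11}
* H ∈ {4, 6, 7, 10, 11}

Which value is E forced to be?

The 8 variables together cover exactly {4, 5, 6, 7, 8, 9, 10, 11} — 8 values for 8 variables — and 5 appears only in D's list, so D = 5.
Among the 7 still-open variables, 9 fits only F (and all 7 values in {4, 6, 7, 8, 9, 10, 11} must be used), so F = 9.
Among the 6 still-open variables, 8 fits only C (and all 6 values in {4, 6, 7, 8, 10, 11} must be used), so C = 8.
The 2 variables A and B are confined to {4, 7}, which locks those values in; drop them from E, G, H.
So E = 11.

11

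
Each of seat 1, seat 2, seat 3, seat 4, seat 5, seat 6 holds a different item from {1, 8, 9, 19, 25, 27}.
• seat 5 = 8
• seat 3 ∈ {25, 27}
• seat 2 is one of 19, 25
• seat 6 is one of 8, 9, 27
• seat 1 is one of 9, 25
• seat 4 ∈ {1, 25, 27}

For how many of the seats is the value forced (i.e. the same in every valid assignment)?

3

seat 5's domain is down to {8}, so seat 5 = 8. Eliminate 8 elsewhere: seat 6.
The 5 still-open variables together cover exactly {1, 9, 19, 25, 27} — 5 values for 5 variables — and 1 appears only in seat 4's list, so seat 4 = 1.
Among the 4 still-open variables, 19 fits only seat 2 (and all 4 values in {9, 19, 25, 27} must be used), so seat 2 = 19.
Determined: seat 2=19, seat 4=1, seat 5=8. The other seats each still have more than one consistent value. That makes 3.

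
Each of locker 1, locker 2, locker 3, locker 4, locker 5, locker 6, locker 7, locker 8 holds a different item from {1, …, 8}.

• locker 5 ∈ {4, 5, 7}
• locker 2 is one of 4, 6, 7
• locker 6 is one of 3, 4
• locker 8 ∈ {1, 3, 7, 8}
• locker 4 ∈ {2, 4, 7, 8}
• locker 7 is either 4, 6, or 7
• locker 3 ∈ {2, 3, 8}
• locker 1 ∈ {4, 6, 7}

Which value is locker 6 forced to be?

3

The 8 variables draw from only 8 values {1, 2, 3, 4, 5, 6, 7, 8}, so each is used; only locker 8 can be 1, hence locker 8 = 1.
The 7 still-open variables together cover exactly {2, 3, 4, 5, 6, 7, 8} — 7 values for 7 variables — and 5 appears only in locker 5's list, so locker 5 = 5.
locker 1, locker 2, locker 7 between them cover only {4, 6, 7} — a naked triple. Remove those values from locker 4, locker 6.
So locker 6 = 3.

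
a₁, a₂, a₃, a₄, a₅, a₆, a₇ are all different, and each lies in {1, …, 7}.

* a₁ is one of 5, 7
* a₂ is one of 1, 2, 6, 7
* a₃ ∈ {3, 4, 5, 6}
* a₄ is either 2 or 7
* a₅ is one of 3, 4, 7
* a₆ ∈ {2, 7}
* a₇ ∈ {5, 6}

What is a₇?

6

Among the 7 variables, 1 fits only a₂ (and all 7 values in {1, 2, 3, 4, 5, 6, 7} must be used), so a₂ = 1.
The 2 variables a₄ and a₆ are confined to {2, 7}, which locks those values in; drop them from a₁, a₅.
a₁'s domain is down to {5}, so a₁ = 5. So a₃, a₇ can't be 5.
So a₇ = 6.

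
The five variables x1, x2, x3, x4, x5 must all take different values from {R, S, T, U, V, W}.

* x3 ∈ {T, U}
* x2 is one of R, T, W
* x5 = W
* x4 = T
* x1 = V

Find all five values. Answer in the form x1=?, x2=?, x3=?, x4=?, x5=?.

x1's domain is down to {V}, so x1 = V.
x4 must be T (only option left). Remove T from x2, x3.
x5 has just one choice, so x5 = W. Eliminate W elsewhere: x2.
x2 has just one choice, so x2 = R.
x3 must be U (only option left).

x1=V, x2=R, x3=U, x4=T, x5=W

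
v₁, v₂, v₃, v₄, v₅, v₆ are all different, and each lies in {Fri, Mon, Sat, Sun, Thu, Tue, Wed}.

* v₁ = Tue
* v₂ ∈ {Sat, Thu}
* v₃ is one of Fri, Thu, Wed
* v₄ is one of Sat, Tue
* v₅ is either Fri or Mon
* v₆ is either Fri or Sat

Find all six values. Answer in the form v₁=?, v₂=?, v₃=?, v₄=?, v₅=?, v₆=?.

v₁=Tue, v₂=Thu, v₃=Wed, v₄=Sat, v₅=Mon, v₆=Fri

v₁ must be Tue (only option left). Remove Tue from v₄.
That leaves v₄ = Sat. Strike Sat from v₂, v₆.
v₆ has just one choice, so v₆ = Fri. Strike Fri from v₃, v₅.
v₂'s domain is down to {Thu}, so v₂ = Thu. Eliminate Thu elsewhere: v₃.
That leaves v₃ = Wed.
That leaves v₅ = Mon.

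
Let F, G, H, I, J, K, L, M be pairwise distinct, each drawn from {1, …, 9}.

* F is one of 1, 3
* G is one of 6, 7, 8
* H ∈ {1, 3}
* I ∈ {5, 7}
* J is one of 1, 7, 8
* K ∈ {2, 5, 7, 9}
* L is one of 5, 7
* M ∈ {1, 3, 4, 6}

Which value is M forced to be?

F and H share exactly the 2 values {1, 3}; by pigeonhole those values go to them, so strike 1, 3 from J, M.
I and L between them cover only {5, 7} — a naked pair. Remove those values from G, J, K.
J has just one choice, so J = 8. Eliminate 8 elsewhere: G.
G's domain is down to {6}, so G = 6. So M can't be 6.
So M = 4.

4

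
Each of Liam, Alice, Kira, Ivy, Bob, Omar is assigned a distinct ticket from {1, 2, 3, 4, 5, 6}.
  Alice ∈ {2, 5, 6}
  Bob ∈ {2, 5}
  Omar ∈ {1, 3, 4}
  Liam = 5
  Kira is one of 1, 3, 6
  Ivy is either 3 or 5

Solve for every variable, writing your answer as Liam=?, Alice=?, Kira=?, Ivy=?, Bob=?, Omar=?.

Liam has just one choice, so Liam = 5. Remove 5 from Alice, Ivy, Bob.
Ivy has just one choice, so Ivy = 3. Remove 3 from Kira, Omar.
Bob's domain is down to {2}, so Bob = 2. Remove 2 from Alice.
Alice must be 6 (only option left). Strike 6 from Kira.
Kira has just one choice, so Kira = 1. So Omar can't be 1.
Omar must be 4 (only option left).

Liam=5, Alice=6, Kira=1, Ivy=3, Bob=2, Omar=4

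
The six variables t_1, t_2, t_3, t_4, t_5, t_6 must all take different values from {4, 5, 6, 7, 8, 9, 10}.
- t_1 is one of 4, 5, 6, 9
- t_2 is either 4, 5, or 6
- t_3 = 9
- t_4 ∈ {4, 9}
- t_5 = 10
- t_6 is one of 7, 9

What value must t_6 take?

7

t_3's domain is down to {9}, so t_3 = 9. Strike 9 from t_1, t_4, t_6.
So t_6 = 7.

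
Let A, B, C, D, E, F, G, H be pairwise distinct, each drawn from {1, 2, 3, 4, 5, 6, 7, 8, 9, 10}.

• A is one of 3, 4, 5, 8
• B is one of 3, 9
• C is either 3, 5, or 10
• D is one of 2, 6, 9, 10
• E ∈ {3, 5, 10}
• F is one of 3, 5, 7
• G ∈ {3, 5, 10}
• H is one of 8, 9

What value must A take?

4

The 3 variables C, E, G are confined to {3, 5, 10}, which locks those values in; drop them from A, B, D, F.
B has just one choice, so B = 9. Remove 9 from D, H.
F must be 7 (only option left).
That leaves H = 8. Eliminate 8 elsewhere: A.
So A = 4.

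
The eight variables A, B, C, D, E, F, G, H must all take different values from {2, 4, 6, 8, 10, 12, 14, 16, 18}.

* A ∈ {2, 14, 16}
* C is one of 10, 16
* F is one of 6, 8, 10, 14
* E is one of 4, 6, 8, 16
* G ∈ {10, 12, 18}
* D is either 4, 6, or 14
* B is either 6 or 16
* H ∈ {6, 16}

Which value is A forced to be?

2

B and H between them cover only {6, 16} — a naked pair. Remove those values from A, C, D, E, F.
C must be 10 (only option left). Strike 10 from F, G.
D, E, F share exactly the 3 values {4, 8, 14}; by pigeonhole those values go to them, so strike 4, 8, 14 from A.
So A = 2.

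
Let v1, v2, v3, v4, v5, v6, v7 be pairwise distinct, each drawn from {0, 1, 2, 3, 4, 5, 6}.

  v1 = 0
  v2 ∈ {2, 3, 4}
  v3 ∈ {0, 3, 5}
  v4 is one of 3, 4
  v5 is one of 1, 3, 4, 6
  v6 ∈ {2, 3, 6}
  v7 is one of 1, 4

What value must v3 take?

v1 must be 0 (only option left). Strike 0 from v3.
The 6 still-open variables together cover exactly {1, 2, 3, 4, 5, 6} — 6 values for 6 variables — and 5 appears only in v3's list, so v3 = 5.

5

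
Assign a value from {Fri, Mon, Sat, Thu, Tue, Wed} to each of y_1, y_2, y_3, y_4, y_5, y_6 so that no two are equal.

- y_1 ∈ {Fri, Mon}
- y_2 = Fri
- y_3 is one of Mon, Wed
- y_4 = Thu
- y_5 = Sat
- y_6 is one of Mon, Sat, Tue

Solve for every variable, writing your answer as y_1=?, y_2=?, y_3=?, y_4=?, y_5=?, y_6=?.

y_2 has just one choice, so y_2 = Fri. So y_1 can't be Fri.
That leaves y_4 = Thu.
y_5 has just one choice, so y_5 = Sat. Strike Sat from y_6.
y_1's domain is down to {Mon}, so y_1 = Mon. Remove Mon from y_3, y_6.
y_3 must be Wed (only option left).
That leaves y_6 = Tue.

y_1=Mon, y_2=Fri, y_3=Wed, y_4=Thu, y_5=Sat, y_6=Tue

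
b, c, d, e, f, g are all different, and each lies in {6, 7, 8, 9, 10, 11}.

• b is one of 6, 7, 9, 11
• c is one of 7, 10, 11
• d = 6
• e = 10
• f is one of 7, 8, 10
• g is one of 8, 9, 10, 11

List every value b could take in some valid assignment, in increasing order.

d has just one choice, so d = 6. Strike 6 from b.
e must be 10 (only option left). So c, f, g can't be 10.
No further eliminations apply; b can still be any of 7, 9, 11.

7, 9, 11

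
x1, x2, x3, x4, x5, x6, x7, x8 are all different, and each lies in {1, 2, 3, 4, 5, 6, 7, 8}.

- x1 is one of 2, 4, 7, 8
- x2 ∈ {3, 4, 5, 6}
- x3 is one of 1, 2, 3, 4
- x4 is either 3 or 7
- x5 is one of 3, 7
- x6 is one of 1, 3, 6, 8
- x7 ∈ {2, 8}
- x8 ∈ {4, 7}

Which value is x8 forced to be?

The 8 variables together cover exactly {1, 2, 3, 4, 5, 6, 7, 8} — 8 values for 8 variables — and 5 appears only in x2's list, so x2 = 5.
Among the 7 still-open variables, 6 fits only x6 (and all 7 values in {1, 2, 3, 4, 6, 7, 8} must be used), so x6 = 6.
The 6 still-open variables together cover exactly {1, 2, 3, 4, 7, 8} — 6 values for 6 variables — and 1 appears only in x3's list, so x3 = 1.
x4 and x5 share exactly the 2 values {3, 7}; by pigeonhole those values go to them, so strike 3, 7 from x1, x8.
So x8 = 4.

4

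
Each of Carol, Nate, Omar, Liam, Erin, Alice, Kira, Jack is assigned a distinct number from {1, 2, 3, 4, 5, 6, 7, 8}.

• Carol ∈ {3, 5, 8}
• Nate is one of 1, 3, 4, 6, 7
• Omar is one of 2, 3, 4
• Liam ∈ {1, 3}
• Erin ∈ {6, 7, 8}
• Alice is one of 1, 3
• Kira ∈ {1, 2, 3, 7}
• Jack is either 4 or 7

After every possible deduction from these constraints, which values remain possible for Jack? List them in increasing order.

The 8 variables draw from only 8 values {1, 2, 3, 4, 5, 6, 7, 8}, so each is used; only Carol can be 5, hence Carol = 5.
The 7 still-open variables together cover exactly {1, 2, 3, 4, 6, 7, 8} — 7 values for 7 variables — and 8 appears only in Erin's list, so Erin = 8.
The 6 still-open variables draw from only 6 values {1, 2, 3, 4, 6, 7}, so each is used; only Nate can be 6, hence Nate = 6.
Liam and Alice between them cover only {1, 3} — a naked pair. Remove those values from Omar, Kira.
No further eliminations apply; Jack can still be any of 4, 7.

4, 7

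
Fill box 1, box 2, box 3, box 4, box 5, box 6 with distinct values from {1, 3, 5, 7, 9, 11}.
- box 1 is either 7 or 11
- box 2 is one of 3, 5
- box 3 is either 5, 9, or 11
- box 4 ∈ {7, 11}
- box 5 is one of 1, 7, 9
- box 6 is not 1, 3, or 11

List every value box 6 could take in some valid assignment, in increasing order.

5, 9

The 6 variables together cover exactly {1, 3, 5, 7, 9, 11} — 6 values for 6 variables — and 1 appears only in box 5's list, so box 5 = 1.
The 5 still-open variables draw from only 5 values {3, 5, 7, 9, 11}, so each is used; only box 2 can be 3, hence box 2 = 3.
box 1 and box 4 share exactly the 2 values {7, 11}; by pigeonhole those values go to them, so strike 7, 11 from box 3, box 6.
No further eliminations apply; box 6 can still be any of 5, 9.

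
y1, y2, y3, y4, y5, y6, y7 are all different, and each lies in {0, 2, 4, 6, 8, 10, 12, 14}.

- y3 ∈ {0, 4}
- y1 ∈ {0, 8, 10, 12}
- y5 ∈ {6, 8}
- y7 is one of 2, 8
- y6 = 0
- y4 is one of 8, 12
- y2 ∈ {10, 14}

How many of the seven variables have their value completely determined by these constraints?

2

y6 has just one choice, so y6 = 0. So y1, y3 can't be 0.
y3 must be 4 (only option left).
Determined: y3=4, y6=0. The other variables each still have more than one consistent value. That makes 2.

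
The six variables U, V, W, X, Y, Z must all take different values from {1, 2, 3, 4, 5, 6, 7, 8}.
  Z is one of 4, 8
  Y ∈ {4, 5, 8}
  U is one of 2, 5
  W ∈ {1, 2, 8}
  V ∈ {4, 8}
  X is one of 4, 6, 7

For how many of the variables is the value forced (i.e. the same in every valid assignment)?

3

V and Z share exactly the 2 values {4, 8}; by pigeonhole those values go to them, so strike 4, 8 from W, X, Y.
That leaves Y = 5. So U can't be 5.
That leaves U = 2. Eliminate 2 elsewhere: W.
That leaves W = 1.
Determined: U=2, W=1, Y=5. The other variables each still have more than one consistent value. That makes 3.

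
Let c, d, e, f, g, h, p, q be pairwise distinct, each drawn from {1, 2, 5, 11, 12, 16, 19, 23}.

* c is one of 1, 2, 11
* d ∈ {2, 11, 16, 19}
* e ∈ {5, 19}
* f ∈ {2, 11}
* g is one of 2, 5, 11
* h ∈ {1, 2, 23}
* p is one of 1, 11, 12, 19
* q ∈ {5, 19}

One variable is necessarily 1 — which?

The 8 variables draw from only 8 values {1, 2, 5, 11, 12, 16, 19, 23}, so each is used; only p can be 12, hence p = 12.
Among the 7 still-open variables, 16 fits only d (and all 7 values in {1, 2, 5, 11, 16, 19, 23} must be used), so d = 16.
The 6 still-open variables together cover exactly {1, 2, 5, 11, 19, 23} — 6 values for 6 variables — and 23 appears only in h's list, so h = 23.
The 5 still-open variables together cover exactly {1, 2, 5, 11, 19} — 5 values for 5 variables — and 1 appears only in c's list, so c = 1.

c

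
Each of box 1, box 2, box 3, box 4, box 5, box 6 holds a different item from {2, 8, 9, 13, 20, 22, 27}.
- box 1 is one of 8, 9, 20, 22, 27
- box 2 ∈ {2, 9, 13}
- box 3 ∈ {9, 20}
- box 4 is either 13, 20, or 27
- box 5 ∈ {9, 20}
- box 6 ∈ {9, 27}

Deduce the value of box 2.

The 2 variables box 3 and box 5 are confined to {9, 20}, which locks those values in; drop them from box 1, box 2, box 4, box 6.
box 6 has just one choice, so box 6 = 27. Strike 27 from box 1, box 4.
box 4 must be 13 (only option left). Remove 13 from box 2.
So box 2 = 2.

2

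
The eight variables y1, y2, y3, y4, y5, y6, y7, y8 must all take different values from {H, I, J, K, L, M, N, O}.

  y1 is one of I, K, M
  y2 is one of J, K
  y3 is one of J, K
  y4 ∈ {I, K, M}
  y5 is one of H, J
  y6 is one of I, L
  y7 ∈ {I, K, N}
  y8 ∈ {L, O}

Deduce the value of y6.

L

The 8 variables draw from only 8 values {H, I, J, K, L, M, N, O}, so each is used; only y5 can be H, hence y5 = H.
The 7 still-open variables together cover exactly {I, J, K, L, M, N, O} — 7 values for 7 variables — and N appears only in y7's list, so y7 = N.
Among the 6 still-open variables, O fits only y8 (and all 6 values in {I, J, K, L, M, O} must be used), so y8 = O.
The 5 still-open variables together cover exactly {I, J, K, L, M} — 5 values for 5 variables — and L appears only in y6's list, so y6 = L.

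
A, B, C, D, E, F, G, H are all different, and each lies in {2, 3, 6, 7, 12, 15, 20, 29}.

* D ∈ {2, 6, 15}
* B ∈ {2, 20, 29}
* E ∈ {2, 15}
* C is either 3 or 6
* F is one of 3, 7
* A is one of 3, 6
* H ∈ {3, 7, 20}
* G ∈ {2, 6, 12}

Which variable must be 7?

F

Among the 8 variables, 12 fits only G (and all 8 values in {2, 3, 6, 7, 12, 15, 20, 29} must be used), so G = 12.
The 7 still-open variables draw from only 7 values {2, 3, 6, 7, 15, 20, 29}, so each is used; only B can be 29, hence B = 29.
The 6 still-open variables draw from only 6 values {2, 3, 6, 7, 15, 20}, so each is used; only H can be 20, hence H = 20.
The 5 still-open variables together cover exactly {2, 3, 6, 7, 15} — 5 values for 5 variables — and 7 appears only in F's list, so F = 7.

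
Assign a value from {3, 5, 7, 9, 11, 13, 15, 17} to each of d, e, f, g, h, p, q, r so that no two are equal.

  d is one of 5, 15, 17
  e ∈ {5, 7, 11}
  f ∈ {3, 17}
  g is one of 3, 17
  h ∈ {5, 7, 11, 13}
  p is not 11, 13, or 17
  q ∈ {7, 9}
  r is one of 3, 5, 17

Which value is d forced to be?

The 8 variables together cover exactly {3, 5, 7, 9, 11, 13, 15, 17} — 8 values for 8 variables — and 13 appears only in h's list, so h = 13.
Among the 7 still-open variables, 11 fits only e (and all 7 values in {3, 5, 7, 9, 11, 15, 17} must be used), so e = 11.
The 2 variables f and g are confined to {3, 17}, which locks those values in; drop them from d, p, r.
That leaves r = 5. So d, p can't be 5.
So d = 15.

15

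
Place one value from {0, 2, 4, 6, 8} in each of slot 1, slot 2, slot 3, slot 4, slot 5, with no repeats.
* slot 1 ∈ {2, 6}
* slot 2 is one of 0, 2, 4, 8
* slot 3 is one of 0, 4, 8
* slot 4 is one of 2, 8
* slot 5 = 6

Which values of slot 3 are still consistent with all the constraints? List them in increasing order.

0, 4

slot 5's domain is down to {6}, so slot 5 = 6. Remove 6 from slot 1.
slot 1 must be 2 (only option left). Remove 2 from slot 2, slot 4.
slot 4 must be 8 (only option left). Eliminate 8 elsewhere: slot 2, slot 3.
No further eliminations apply; slot 3 can still be any of 0, 4.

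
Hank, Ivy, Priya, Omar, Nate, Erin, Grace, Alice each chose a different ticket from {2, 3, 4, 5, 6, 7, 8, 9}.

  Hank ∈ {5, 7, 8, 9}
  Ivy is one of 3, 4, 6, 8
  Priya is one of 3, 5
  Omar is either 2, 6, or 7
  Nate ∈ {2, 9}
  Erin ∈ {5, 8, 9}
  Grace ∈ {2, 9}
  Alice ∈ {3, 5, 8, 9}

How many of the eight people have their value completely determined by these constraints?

3

The 8 variables together cover exactly {2, 3, 4, 5, 6, 7, 8, 9} — 8 values for 8 variables — and 4 appears only in Ivy's list, so Ivy = 4.
The 7 still-open variables together cover exactly {2, 3, 5, 6, 7, 8, 9} — 7 values for 7 variables — and 6 appears only in Omar's list, so Omar = 6.
The 6 still-open variables together cover exactly {2, 3, 5, 7, 8, 9} — 6 values for 6 variables — and 7 appears only in Hank's list, so Hank = 7.
The 2 variables Nate and Grace are confined to {2, 9}, which locks those values in; drop them from Erin, Alice.
Determined: Hank=7, Ivy=4, Omar=6. The other people each still have more than one consistent value. That makes 3.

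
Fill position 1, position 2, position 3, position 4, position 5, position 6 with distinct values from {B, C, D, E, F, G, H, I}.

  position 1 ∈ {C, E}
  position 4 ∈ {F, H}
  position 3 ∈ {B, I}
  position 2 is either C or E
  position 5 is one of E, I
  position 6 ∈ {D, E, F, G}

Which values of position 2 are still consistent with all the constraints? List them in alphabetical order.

position 1 and position 2 between them cover only {C, E} — a naked pair. Remove those values from position 5, position 6.
position 5's domain is down to {I}, so position 5 = I. So position 3 can't be I.
That leaves position 3 = B.
No further eliminations apply; position 2 can still be any of C, E.

C, E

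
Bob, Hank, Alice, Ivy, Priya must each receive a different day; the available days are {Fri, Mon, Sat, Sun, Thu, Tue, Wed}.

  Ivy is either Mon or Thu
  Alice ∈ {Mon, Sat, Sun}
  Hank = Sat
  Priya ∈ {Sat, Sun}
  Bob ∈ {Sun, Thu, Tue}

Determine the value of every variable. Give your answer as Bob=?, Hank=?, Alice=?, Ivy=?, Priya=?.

Hank has just one choice, so Hank = Sat. So Alice, Priya can't be Sat.
Priya's domain is down to {Sun}, so Priya = Sun. Remove Sun from Bob, Alice.
Alice has just one choice, so Alice = Mon. So Ivy can't be Mon.
Ivy's domain is down to {Thu}, so Ivy = Thu. Eliminate Thu elsewhere: Bob.
Bob's domain is down to {Tue}, so Bob = Tue.

Bob=Tue, Hank=Sat, Alice=Mon, Ivy=Thu, Priya=Sun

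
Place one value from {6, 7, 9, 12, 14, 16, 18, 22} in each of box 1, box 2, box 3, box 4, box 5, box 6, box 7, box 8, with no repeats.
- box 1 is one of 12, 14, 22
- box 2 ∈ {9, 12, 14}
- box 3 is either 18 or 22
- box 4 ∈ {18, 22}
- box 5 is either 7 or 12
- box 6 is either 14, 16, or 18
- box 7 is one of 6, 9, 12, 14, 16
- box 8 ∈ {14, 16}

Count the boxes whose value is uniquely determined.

Among the 8 variables, 6 fits only box 7 (and all 8 values in {6, 7, 9, 12, 14, 16, 18, 22} must be used), so box 7 = 6.
Among the 7 still-open variables, 7 fits only box 5 (and all 7 values in {7, 9, 12, 14, 16, 18, 22} must be used), so box 5 = 7.
The 6 still-open variables together cover exactly {9, 12, 14, 16, 18, 22} — 6 values for 6 variables — and 9 appears only in box 2's list, so box 2 = 9.
Among the 5 still-open variables, 12 fits only box 1 (and all 5 values in {12, 14, 16, 18, 22} must be used), so box 1 = 12.
The 2 variables box 3 and box 4 are confined to {18, 22}, which locks those values in; drop them from box 6.
Determined: box 1=12, box 2=9, box 5=7, box 7=6. The other boxes each still have more than one consistent value. That makes 4.

4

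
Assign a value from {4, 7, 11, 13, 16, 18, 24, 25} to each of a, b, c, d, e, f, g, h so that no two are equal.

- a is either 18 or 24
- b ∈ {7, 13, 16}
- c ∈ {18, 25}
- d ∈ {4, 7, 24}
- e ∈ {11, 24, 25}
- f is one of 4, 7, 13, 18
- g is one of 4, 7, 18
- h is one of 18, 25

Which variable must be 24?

a

Among the 8 variables, 11 fits only e (and all 8 values in {4, 7, 11, 13, 16, 18, 24, 25} must be used), so e = 11.
The 7 still-open variables draw from only 7 values {4, 7, 13, 16, 18, 24, 25}, so each is used; only b can be 16, hence b = 16.
Among the 6 still-open variables, 13 fits only f (and all 6 values in {4, 7, 13, 18, 24, 25} must be used), so f = 13.
c and h between them cover only {18, 25} — a naked pair. Remove those values from a, g.
So 24 goes to a.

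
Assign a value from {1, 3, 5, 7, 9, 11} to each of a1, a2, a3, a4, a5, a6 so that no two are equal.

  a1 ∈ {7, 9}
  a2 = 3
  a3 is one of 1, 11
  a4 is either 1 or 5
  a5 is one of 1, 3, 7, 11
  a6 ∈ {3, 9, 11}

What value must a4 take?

a2's domain is down to {3}, so a2 = 3. Eliminate 3 elsewhere: a5, a6.
Among the 5 still-open variables, 5 fits only a4 (and all 5 values in {1, 5, 7, 9, 11} must be used), so a4 = 5.

5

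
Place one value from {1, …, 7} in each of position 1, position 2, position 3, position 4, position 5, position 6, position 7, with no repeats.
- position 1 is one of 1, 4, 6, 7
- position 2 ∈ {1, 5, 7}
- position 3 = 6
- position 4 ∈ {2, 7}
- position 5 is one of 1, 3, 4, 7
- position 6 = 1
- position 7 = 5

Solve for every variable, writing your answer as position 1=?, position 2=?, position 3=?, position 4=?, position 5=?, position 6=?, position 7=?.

position 1=4, position 2=7, position 3=6, position 4=2, position 5=3, position 6=1, position 7=5

position 3's domain is down to {6}, so position 3 = 6. Eliminate 6 elsewhere: position 1.
position 6 must be 1 (only option left). So position 1, position 2, position 5 can't be 1.
position 7 has just one choice, so position 7 = 5. Strike 5 from position 2.
position 2 has just one choice, so position 2 = 7. So position 1, position 4, position 5 can't be 7.
That leaves position 4 = 2.
position 1 has just one choice, so position 1 = 4. So position 5 can't be 4.
position 5's domain is down to {3}, so position 5 = 3.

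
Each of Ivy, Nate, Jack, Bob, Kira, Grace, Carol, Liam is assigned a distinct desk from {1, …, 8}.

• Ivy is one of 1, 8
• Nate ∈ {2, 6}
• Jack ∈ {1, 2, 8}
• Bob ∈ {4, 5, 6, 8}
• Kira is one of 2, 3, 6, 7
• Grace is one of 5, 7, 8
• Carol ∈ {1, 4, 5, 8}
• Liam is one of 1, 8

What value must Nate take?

6

The 8 variables draw from only 8 values {1, 2, 3, 4, 5, 6, 7, 8}, so each is used; only Kira can be 3, hence Kira = 3.
The 7 still-open variables draw from only 7 values {1, 2, 4, 5, 6, 7, 8}, so each is used; only Grace can be 7, hence Grace = 7.
Ivy and Liam share exactly the 2 values {1, 8}; by pigeonhole those values go to them, so strike 1, 8 from Jack, Bob, Carol.
Jack must be 2 (only option left). Remove 2 from Nate.
So Nate = 6.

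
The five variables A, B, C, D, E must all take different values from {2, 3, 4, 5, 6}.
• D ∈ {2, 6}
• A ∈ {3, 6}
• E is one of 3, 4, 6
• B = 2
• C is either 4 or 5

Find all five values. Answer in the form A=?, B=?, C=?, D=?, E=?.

A=3, B=2, C=5, D=6, E=4

B must be 2 (only option left). Remove 2 from D.
That leaves D = 6. Remove 6 from A, E.
A must be 3 (only option left). Eliminate 3 elsewhere: E.
E must be 4 (only option left). Strike 4 from C.
C's domain is down to {5}, so C = 5.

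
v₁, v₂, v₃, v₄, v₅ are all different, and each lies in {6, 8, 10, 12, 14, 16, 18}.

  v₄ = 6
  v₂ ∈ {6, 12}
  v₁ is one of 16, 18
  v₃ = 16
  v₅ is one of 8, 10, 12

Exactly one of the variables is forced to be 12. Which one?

v₂

v₃'s domain is down to {16}, so v₃ = 16. Strike 16 from v₁.
v₄ must be 6 (only option left). Remove 6 from v₂.
So 12 goes to v₂.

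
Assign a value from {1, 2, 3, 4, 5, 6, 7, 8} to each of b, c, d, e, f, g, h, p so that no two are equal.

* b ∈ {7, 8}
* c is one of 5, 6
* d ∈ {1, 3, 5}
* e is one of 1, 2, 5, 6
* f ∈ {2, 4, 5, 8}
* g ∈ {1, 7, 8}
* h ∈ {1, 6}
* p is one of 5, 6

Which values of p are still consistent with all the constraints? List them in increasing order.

The 8 variables draw from only 8 values {1, 2, 3, 4, 5, 6, 7, 8}, so each is used; only d can be 3, hence d = 3.
Among the 7 still-open variables, 4 fits only f (and all 7 values in {1, 2, 4, 5, 6, 7, 8} must be used), so f = 4.
Among the 6 still-open variables, 2 fits only e (and all 6 values in {1, 2, 5, 6, 7, 8} must be used), so e = 2.
c and p share exactly the 2 values {5, 6}; by pigeonhole those values go to them, so strike 5, 6 from h.
h must be 1 (only option left). Eliminate 1 elsewhere: g.
No further eliminations apply; p can still be any of 5, 6.

5, 6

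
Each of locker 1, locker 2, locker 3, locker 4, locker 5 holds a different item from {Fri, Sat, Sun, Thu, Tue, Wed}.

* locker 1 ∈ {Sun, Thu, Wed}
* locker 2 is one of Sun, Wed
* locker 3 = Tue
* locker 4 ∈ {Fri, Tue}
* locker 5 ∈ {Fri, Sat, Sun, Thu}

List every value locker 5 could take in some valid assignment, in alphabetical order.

Sat, Sun, Thu

locker 3 has just one choice, so locker 3 = Tue. Remove Tue from locker 4.
locker 4's domain is down to {Fri}, so locker 4 = Fri. Strike Fri from locker 5.
No further eliminations apply; locker 5 can still be any of Sat, Sun, Thu.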